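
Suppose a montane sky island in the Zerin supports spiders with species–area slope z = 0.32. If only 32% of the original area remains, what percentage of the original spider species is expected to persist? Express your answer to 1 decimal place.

S_new/S_old = (A_new/A_old)^z = 0.32^0.32
= exp(0.32 × ln 0.32) = exp(0.32 × -1.1394) = exp(-0.3646) ≈ 0.6945

69.4%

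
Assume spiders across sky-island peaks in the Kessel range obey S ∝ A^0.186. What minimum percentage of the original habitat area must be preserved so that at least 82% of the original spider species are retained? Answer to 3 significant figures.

34.4%

Need (A_new/A_old)^0.186 = 0.82, so A_new/A_old = 0.82^(1/0.186) = 0.82^5.376
ln(A_new/A_old) = ln 0.82 / 0.186 = -0.1985 / 0.186 = -1.0669
A_new/A_old = e^-1.0669 ≈ 0.3441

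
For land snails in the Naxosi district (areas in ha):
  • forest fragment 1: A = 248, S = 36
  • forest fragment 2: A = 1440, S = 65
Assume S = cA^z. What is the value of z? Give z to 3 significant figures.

0.336

Taking logs: ln S = ln c + z ln A, so z = (ln S₂ − ln S₁)/(ln A₂ − ln A₁).
z = ln(65/36) / ln(1440/248) = ln(1.806) / ln(5.806) = 0.5909 / 1.7590 = 0.3359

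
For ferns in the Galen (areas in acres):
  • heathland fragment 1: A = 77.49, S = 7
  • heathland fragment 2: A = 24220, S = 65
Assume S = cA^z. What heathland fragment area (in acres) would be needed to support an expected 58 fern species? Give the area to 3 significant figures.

z = ln(65/7) / ln(24220/77.49) = 2.2285 / 5.7448 = 0.3879
c = 7 / 77.49^0.3879 = 7 / 5.406 = 1.295
A = (58/1.295)^(1/0.3879) ⇒ ln A = ln(44.79)/0.3879 = 9.8012
A = e^9.8012 ≈ 18055 acres

18100 acres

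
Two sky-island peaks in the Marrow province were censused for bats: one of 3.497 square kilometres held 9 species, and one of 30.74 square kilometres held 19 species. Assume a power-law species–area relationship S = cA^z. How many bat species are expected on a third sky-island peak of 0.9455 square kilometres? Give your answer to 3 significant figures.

z = ln(19/9) / ln(30.74/3.497) = 0.7472 / 2.1737 = 0.3438
c = 9 / 3.497^0.3438 = 9 / 1.538 = 5.853
S₃ = 5.853 × 0.9455^0.3438 = 5.853 × 0.9809 ≈ 5.741

5.74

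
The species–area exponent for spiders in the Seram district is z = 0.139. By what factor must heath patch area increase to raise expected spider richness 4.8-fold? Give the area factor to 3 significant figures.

(A₂/A₁)^0.139 = 4.8, so A₂/A₁ = 4.8^(1/0.139) = 4.8^7.194
ln(A₂/A₁) = ln 4.8 / 0.139 = 1.5686 / 0.139 = 11.2850
A₂/A₁ = e^11.2850 ≈ 79619

79600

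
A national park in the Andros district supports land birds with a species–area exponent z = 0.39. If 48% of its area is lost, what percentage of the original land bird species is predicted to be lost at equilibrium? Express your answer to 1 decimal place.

22.5%

S_new/S_old = (A_new/A_old)^z = 0.52^0.39
= exp(0.39 × ln 0.52) = exp(0.39 × -0.6539) = exp(-0.2550) ≈ 0.7749
Fraction lost = 1 − 0.7749 = 0.2251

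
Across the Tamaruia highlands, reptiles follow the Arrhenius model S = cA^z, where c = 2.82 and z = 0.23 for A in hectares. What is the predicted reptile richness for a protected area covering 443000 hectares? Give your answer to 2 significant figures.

56

S = 2.82 × 443000^0.23
ln S = ln 2.82 + 0.23 × ln 443000 = 1.0367 + 0.23 × 13.0013 = 4.0270
S = e^4.0270 ≈ 56.09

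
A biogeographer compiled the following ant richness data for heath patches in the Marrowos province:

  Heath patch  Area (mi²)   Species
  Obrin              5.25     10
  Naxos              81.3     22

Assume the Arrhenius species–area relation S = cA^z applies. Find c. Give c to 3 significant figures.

z = ln(S₂/S₁) / ln(A₂/A₁) = ln(22/10) / ln(81.3/5.25) = 0.7885 / 2.7399 = 0.2878
c = S₁ / A₁^z = 10 / 5.25^0.2878 = 10 / 1.612 = 6.205

6.21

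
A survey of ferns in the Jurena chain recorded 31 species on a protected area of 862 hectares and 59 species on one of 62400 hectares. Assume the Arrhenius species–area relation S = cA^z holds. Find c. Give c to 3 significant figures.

z = ln(S₂/S₁) / ln(A₂/A₁) = ln(59/31) / ln(62400/862) = 0.6436 / 4.2821 = 0.1503
c = S₁ / A₁^z = 31 / 862^0.1503 = 31 / 2.762 = 11.22

11.2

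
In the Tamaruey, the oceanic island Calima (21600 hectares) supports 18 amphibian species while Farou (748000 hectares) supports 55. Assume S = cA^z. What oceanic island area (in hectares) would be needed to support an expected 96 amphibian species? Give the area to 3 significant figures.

z = ln(55/18) / ln(748000/21600) = 1.1170 / 3.5447 = 0.3151
c = 18 / 21600^0.3151 = 18 / 23.22 = 0.7753
A = (96/0.7753)^(1/0.3151) ⇒ ln A = ln(123.8)/0.3151 = 15.2929
A = e^15.2929 ≈ 4381324 hectares

4380000 hectares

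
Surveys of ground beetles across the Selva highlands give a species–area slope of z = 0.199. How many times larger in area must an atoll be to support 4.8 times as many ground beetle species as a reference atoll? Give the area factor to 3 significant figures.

2650

(A₂/A₁)^0.199 = 4.8, so A₂/A₁ = 4.8^(1/0.199) = 4.8^5.025
ln(A₂/A₁) = ln 4.8 / 0.199 = 1.5686 / 0.199 = 7.8825
A₂/A₁ = e^7.8825 ≈ 2650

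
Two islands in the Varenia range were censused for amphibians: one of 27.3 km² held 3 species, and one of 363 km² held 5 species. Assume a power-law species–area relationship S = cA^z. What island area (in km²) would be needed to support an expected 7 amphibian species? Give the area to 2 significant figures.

z = ln(5/3) / ln(363/27.3) = 0.5108 / 2.5875 = 0.1974
c = 3 / 27.3^0.1974 = 3 / 1.921 = 1.562
A = (7/1.562)^(1/0.1974) ⇒ ln A = ln(4.482)/0.1974 = 7.5988
A = e^7.5988 ≈ 1996 km²

2000 km²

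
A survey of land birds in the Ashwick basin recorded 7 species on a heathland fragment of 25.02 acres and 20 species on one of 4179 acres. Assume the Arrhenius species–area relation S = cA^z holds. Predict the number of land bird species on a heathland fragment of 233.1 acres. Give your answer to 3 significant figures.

11.1

z = ln(20/7) / ln(4179/25.02) = 1.0498 / 5.1182 = 0.2051
c = 7 / 25.02^0.2051 = 7 / 1.936 = 3.616
S₃ = 3.616 × 233.1^0.2051 = 3.616 × 3.059 ≈ 11.06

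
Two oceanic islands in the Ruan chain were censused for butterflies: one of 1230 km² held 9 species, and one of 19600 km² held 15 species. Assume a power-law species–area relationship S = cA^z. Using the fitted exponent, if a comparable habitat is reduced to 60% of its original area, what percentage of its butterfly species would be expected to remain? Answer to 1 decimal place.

z = ln(15/9) / ln(19600/1230) = 0.5108 / 2.7685 = 0.1845
S_new/S_old = (A_new/A_old)^z = 0.6^0.1845 = exp(0.1845 × -0.5108) = 0.9101

91.0%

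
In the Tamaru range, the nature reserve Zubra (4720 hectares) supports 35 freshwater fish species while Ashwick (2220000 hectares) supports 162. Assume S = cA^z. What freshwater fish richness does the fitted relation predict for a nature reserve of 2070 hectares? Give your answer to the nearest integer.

z = ln(162/35) / ln(2220000/4720) = 1.5322 / 6.1535 = 0.2490
c = 35 / 4720^0.2490 = 35 / 8.219 = 4.258
S₃ = 4.258 × 2070^0.2490 = 4.258 × 6.694 ≈ 28.51

29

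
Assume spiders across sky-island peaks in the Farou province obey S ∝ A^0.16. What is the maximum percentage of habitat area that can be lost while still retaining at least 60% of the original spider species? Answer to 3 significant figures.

95.9%

Need (A_new/A_old)^0.16 = 0.6, so A_new/A_old = 0.6^(1/0.16) = 0.6^6.25
ln(A_new/A_old) = ln 0.6 / 0.16 = -0.5108 / 0.16 = -3.1927
A_new/A_old = e^-3.1927 ≈ 0.04106
Fraction that can be lost = 1 − 0.04106 = 0.9589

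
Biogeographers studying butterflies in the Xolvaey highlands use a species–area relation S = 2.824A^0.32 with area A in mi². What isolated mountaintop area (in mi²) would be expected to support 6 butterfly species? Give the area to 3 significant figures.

6 = 2.824 × A^0.32  ⇒  A^0.32 = 6/2.824 = 2.125
ln A = ln(2.125) / 0.32 = 0.7536 / 0.32 = 2.3550
A = e^2.3550 ≈ 10.54 mi²

10.5 mi²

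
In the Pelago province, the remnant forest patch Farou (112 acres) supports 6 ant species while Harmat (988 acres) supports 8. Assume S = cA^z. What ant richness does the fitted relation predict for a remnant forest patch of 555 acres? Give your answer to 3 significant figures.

7.41

z = ln(8/6) / ln(988/112) = 0.2877 / 2.1772 = 0.1321
c = 6 / 112^0.1321 = 6 / 1.865 = 3.216
S₃ = 3.216 × 555^0.1321 = 3.216 × 2.305 ≈ 7.413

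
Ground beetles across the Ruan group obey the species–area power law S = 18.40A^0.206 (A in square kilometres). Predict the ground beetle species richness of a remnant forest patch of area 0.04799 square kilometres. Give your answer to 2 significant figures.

9.8

S = 18.4 × 0.04799^0.206
ln S = ln 18.4 + 0.206 × ln 0.04799 = 2.9124 + 0.206 × -3.0368 = 2.2868
S = e^2.2868 ≈ 9.843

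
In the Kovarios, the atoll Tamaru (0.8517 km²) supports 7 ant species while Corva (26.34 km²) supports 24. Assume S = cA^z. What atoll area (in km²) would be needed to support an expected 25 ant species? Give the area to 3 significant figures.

29.5 km²

z = ln(24/7) / ln(26.34/0.8517) = 1.2321 / 3.4316 = 0.3591
c = 7 / 0.8517^0.3591 = 7 / 0.944 = 7.415
A = (25/7.415)^(1/0.3591) ⇒ ln A = ln(3.371)/0.3591 = 3.3848
A = e^3.3848 ≈ 29.51 km²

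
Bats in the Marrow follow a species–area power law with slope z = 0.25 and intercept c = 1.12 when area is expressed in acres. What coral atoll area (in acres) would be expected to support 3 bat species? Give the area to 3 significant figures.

51.5 acres

3 = 1.12 × A^0.25  ⇒  A^0.25 = 3/1.12 = 2.679
ln A = ln(2.679) / 0.25 = 0.9853 / 0.25 = 3.9411
A = e^3.9411 ≈ 51.48 acres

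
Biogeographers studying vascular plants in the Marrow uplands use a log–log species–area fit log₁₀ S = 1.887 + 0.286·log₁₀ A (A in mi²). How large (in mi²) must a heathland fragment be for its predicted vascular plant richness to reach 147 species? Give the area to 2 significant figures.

9.6 mi²

147 = 77.09 × A^0.286  ⇒  A^0.286 = 147/77.09 = 1.907
ln A = ln(1.907) / 0.286 = 0.6455 / 0.286 = 2.2568
A = e^2.2568 ≈ 9.553 mi²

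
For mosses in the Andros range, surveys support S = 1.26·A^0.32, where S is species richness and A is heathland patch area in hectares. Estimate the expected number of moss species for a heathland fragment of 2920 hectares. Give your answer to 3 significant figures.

16.2

S = 1.26 × 2920^0.32
ln S = ln 1.26 + 0.32 × ln 2920 = 0.2311 + 0.32 × 7.9793 = 2.7845
S = e^2.7845 ≈ 16.19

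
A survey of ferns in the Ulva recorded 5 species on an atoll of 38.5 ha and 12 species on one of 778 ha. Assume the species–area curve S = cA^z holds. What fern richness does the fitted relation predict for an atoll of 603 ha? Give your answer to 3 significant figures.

11.1

z = ln(12/5) / ln(778/38.5) = 0.8755 / 3.0061 = 0.2912
c = 5 / 38.5^0.2912 = 5 / 2.896 = 1.727
S₃ = 1.727 × 603^0.2912 = 1.727 × 6.452 ≈ 11.14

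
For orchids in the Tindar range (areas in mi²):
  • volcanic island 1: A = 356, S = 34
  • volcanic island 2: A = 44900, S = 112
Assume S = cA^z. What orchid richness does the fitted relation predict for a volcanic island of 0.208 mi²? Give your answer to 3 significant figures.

5.43

z = ln(112/34) / ln(44900/356) = 1.1921 / 4.8373 = 0.2464
c = 34 / 356^0.2464 = 34 / 4.254 = 7.992
S₃ = 7.992 × 0.208^0.2464 = 7.992 × 0.6791 ≈ 5.428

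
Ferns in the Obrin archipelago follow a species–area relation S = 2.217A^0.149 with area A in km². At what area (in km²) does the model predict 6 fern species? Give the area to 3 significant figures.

798 km²

6 = 2.217 × A^0.149  ⇒  A^0.149 = 6/2.217 = 2.706
ln A = ln(2.706) / 0.149 = 0.9956 / 0.149 = 6.6819
A = e^6.6819 ≈ 797.8 km²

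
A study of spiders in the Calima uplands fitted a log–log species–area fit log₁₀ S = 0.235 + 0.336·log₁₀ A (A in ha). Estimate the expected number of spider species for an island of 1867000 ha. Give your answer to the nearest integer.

220 species

S = 1.718 × 1867000^0.336
ln S = ln 1.718 + 0.336 × ln 1867000 = 0.5411 + 0.336 × 14.4398 = 5.3929
S = e^5.3929 ≈ 219.8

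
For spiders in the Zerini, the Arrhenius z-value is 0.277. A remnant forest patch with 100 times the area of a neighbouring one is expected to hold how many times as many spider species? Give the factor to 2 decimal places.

S₂/S₁ = (A₂/A₁)^z = 100^0.277
ln(S₂/S₁) = 0.277 × ln 100 = 0.277 × 4.6052 = 1.2756
S₂/S₁ = e^1.2756 ≈ 3.581

3.58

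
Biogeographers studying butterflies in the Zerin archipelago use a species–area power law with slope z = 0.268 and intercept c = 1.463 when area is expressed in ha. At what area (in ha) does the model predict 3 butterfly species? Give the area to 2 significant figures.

15 ha

3 = 1.463 × A^0.268  ⇒  A^0.268 = 3/1.463 = 2.051
ln A = ln(2.051) / 0.268 = 0.7181 / 0.268 = 2.6796
A = e^2.6796 ≈ 14.58 ha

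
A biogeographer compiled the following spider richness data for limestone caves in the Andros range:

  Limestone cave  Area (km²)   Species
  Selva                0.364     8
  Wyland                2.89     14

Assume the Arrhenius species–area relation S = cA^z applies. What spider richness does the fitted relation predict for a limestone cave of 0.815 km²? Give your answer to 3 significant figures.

9.95

z = ln(14/8) / ln(2.89/0.364) = 0.5596 / 2.0719 = 0.2701
c = 8 / 0.364^0.2701 = 8 / 0.7611 = 10.51
S₃ = 10.51 × 0.815^0.2701 = 10.51 × 0.9462 ≈ 9.946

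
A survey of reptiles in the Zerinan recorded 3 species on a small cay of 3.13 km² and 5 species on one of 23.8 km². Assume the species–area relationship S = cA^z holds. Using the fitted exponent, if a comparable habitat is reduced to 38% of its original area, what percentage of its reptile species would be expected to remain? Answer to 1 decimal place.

z = ln(5/3) / ln(23.8/3.13) = 0.5108 / 2.0287 = 0.2518
S_new/S_old = (A_new/A_old)^z = 0.38^0.2518 = exp(0.2518 × -0.9676) = 0.7838

78.4%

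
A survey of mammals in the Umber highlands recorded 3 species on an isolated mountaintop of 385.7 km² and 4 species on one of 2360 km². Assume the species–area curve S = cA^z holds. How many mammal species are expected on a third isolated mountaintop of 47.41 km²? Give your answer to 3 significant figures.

2.15

z = ln(4/3) / ln(2360/385.7) = 0.2877 / 1.8114 = 0.1588
c = 3 / 385.7^0.1588 = 3 / 2.575 = 1.165
S₃ = 1.165 × 47.41^0.1588 = 1.165 × 1.846 ≈ 2.15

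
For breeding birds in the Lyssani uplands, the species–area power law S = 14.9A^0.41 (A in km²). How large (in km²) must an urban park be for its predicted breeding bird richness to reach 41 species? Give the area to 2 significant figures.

41 = 14.9 × A^0.41  ⇒  A^0.41 = 41/14.9 = 2.752
ln A = ln(2.752) / 0.41 = 1.0122 / 0.41 = 2.4688
A = e^2.4688 ≈ 11.81 km²

12 km²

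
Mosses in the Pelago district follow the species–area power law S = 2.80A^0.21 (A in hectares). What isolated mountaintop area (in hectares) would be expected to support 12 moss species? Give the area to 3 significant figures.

12 = 2.8 × A^0.21  ⇒  A^0.21 = 12/2.8 = 4.286
ln A = ln(4.286) / 0.21 = 1.4553 / 0.21 = 6.9299
A = e^6.9299 ≈ 1022 hectares

1020 hectares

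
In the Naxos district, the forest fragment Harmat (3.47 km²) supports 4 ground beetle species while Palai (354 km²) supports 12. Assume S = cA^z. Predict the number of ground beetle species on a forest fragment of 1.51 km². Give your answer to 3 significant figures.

3.28

z = ln(12/4) / ln(354/3.47) = 1.0986 / 4.6251 = 0.2375
c = 4 / 3.47^0.2375 = 4 / 1.344 = 2.977
S₃ = 2.977 × 1.51^0.2375 = 2.977 × 1.103 ≈ 3.283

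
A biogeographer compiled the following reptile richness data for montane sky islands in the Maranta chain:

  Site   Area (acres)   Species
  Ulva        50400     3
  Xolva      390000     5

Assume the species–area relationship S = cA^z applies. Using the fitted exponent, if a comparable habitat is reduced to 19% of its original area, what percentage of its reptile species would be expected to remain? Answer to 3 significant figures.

66.1%

z = ln(5/3) / ln(390000/50400) = 0.5108 / 2.0462 = 0.2497
S_new/S_old = (A_new/A_old)^z = 0.19^0.2497 = exp(0.2497 × -1.6607) = 0.6606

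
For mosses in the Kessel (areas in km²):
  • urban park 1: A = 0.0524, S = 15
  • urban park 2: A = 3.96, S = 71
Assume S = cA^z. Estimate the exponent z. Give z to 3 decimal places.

0.359

Taking logs: ln S = ln c + z ln A, so z = (ln S₂ − ln S₁)/(ln A₂ − ln A₁).
z = ln(71/15) / ln(3.96/0.0524) = ln(4.733) / ln(75.57) = 1.5546 / 4.3251 = 0.3594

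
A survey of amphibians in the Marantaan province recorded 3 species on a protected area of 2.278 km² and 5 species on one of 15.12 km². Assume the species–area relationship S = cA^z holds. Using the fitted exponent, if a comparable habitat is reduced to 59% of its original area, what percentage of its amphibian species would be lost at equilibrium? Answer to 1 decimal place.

13.3%

z = ln(5/3) / ln(15.12/2.278) = 0.5108 / 1.8927 = 0.2699
S_new/S_old = (A_new/A_old)^z = 0.59^0.2699 = exp(0.2699 × -0.5276) = 0.8673
Fraction lost = 1 − 0.8673 = 0.1327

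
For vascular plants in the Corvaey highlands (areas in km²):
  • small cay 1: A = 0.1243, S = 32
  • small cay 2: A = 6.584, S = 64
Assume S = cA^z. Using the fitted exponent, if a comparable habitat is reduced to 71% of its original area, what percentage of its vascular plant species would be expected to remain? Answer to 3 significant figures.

94.2%

z = ln(64/32) / ln(6.584/0.1243) = 0.6931 / 3.9697 = 0.1746
S_new/S_old = (A_new/A_old)^z = 0.71^0.1746 = exp(0.1746 × -0.3425) = 0.942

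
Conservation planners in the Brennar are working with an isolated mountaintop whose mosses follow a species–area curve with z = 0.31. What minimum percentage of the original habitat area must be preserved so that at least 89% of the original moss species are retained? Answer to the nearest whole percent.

69%

Need (A_new/A_old)^0.31 = 0.89, so A_new/A_old = 0.89^(1/0.31) = 0.89^3.226
ln(A_new/A_old) = ln 0.89 / 0.31 = -0.1165 / 0.31 = -0.3759
A_new/A_old = e^-0.3759 ≈ 0.6867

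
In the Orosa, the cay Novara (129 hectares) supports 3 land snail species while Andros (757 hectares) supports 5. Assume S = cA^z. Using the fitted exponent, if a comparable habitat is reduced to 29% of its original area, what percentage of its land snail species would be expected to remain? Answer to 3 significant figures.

z = ln(5/3) / ln(757/129) = 0.5108 / 1.7696 = 0.2887
S_new/S_old = (A_new/A_old)^z = 0.29^0.2887 = exp(0.2887 × -1.2379) = 0.6995

70.0%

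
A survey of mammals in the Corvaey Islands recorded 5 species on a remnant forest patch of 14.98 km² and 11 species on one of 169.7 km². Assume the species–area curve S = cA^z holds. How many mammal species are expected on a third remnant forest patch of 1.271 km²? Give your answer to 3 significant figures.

z = ln(11/5) / ln(169.7/14.98) = 0.7885 / 2.4273 = 0.3248
c = 5 / 14.98^0.3248 = 5 / 2.409 = 2.076
S₃ = 2.076 × 1.271^0.3248 = 2.076 × 1.081 ≈ 2.244

2.24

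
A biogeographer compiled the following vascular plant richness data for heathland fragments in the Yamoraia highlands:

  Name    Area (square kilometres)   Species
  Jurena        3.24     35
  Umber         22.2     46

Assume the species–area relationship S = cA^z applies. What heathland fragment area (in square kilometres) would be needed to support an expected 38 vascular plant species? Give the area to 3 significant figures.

z = ln(46/35) / ln(22.2/3.24) = 0.2733 / 1.9245 = 0.1420
c = 35 / 3.24^0.1420 = 35 / 1.182 = 29.62
A = (38/29.62)^(1/0.1420) ⇒ ln A = ln(1.283)/0.1420 = 1.7547
A = e^1.7547 ≈ 5.782 square kilometres

5.78 square kilometres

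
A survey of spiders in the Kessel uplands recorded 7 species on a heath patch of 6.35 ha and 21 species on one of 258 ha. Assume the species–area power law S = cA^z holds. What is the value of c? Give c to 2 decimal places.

z = ln(S₂/S₁) / ln(A₂/A₁) = ln(21/7) / ln(258/6.35) = 1.0986 / 3.7045 = 0.2966
c = S₁ / A₁^z = 7 / 6.35^0.2966 = 7 / 1.73 = 4.046

4.05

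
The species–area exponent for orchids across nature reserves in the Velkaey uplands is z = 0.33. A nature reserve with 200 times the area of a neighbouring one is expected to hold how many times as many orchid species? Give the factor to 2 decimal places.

5.75

S₂/S₁ = (A₂/A₁)^z = 200^0.33
ln(S₂/S₁) = 0.33 × ln 200 = 0.33 × 5.2983 = 1.7484
S₂/S₁ = e^1.7484 ≈ 5.746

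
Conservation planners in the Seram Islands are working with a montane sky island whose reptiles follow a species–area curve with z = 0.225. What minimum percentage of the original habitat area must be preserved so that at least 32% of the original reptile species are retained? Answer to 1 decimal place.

0.6%

Need (A_new/A_old)^0.225 = 0.32, so A_new/A_old = 0.32^(1/0.225) = 0.32^4.444
ln(A_new/A_old) = ln 0.32 / 0.225 = -1.1394 / 0.225 = -5.0642
A_new/A_old = e^-5.0642 ≈ 0.006319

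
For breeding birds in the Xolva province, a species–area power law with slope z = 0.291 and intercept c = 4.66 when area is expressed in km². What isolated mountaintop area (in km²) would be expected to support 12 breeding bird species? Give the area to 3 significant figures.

25.8 km²

12 = 4.66 × A^0.291  ⇒  A^0.291 = 12/4.66 = 2.575
ln A = ln(2.575) / 0.291 = 0.9459 / 0.291 = 3.2505
A = e^3.2505 ≈ 25.8 km²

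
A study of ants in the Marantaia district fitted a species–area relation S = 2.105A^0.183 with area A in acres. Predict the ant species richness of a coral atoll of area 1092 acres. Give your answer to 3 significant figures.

S = 2.105 × 1092^0.183
ln S = ln 2.105 + 0.183 × ln 1092 = 0.7443 + 0.183 × 6.9958 = 2.0245
S = e^2.0245 ≈ 7.573

7.57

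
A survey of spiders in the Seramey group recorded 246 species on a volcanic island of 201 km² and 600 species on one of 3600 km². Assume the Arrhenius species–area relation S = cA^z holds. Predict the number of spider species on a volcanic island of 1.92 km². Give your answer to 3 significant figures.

58.4

z = ln(600/246) / ln(3600/201) = 0.8916 / 2.8854 = 0.3090
c = 246 / 201^0.3090 = 246 / 5.149 = 47.78
S₃ = 47.78 × 1.92^0.3090 = 47.78 × 1.223 ≈ 58.45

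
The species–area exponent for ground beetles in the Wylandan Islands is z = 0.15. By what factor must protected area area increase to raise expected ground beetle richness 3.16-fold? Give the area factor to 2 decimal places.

2144.11

(A₂/A₁)^0.15 = 3.16, so A₂/A₁ = 3.16^(1/0.15) = 3.16^6.667
ln(A₂/A₁) = ln 3.16 / 0.15 = 1.1506 / 0.15 = 7.6705
A₂/A₁ = e^7.6705 ≈ 2144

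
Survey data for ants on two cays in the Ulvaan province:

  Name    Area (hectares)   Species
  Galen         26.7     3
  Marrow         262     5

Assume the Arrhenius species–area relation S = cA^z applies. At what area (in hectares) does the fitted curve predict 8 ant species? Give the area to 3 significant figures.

z = ln(5/3) / ln(262/26.7) = 0.5108 / 2.2837 = 0.2237
c = 3 / 26.7^0.2237 = 3 / 2.085 = 1.439
A = (8/1.439)^(1/0.2237) ⇒ ln A = ln(5.56)/0.2237 = 7.6695
A = e^7.6695 ≈ 2142 hectares

2140 hectares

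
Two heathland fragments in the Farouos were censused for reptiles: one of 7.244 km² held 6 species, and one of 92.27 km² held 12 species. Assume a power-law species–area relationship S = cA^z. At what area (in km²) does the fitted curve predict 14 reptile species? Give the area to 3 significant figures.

162 km²

z = ln(12/6) / ln(92.27/7.244) = 0.6931 / 2.5445 = 0.2724
c = 6 / 7.244^0.2724 = 6 / 1.715 = 3.499
A = (14/3.499)^(1/0.2724) ⇒ ln A = ln(4.002)/0.2724 = 5.0906
A = e^5.0906 ≈ 162.5 km²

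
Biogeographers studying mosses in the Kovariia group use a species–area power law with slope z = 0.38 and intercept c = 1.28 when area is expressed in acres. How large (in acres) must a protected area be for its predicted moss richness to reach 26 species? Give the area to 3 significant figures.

2760 acres

26 = 1.28 × A^0.38  ⇒  A^0.38 = 26/1.28 = 20.31
ln A = ln(20.31) / 0.38 = 3.0112 / 0.38 = 7.9243
A = e^7.9243 ≈ 2764 acres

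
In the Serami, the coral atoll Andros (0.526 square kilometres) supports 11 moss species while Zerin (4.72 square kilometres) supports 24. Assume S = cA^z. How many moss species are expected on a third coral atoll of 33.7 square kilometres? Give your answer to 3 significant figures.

z = ln(24/11) / ln(4.72/0.526) = 0.7802 / 2.1943 = 0.3555
c = 11 / 0.526^0.3555 = 11 / 0.7958 = 13.82
S₃ = 13.82 × 33.7^0.3555 = 13.82 × 3.493 ≈ 48.28

48.3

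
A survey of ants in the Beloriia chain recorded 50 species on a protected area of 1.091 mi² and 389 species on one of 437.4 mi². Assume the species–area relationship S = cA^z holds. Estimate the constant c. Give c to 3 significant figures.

48.5

z = ln(S₂/S₁) / ln(A₂/A₁) = ln(389/50) / ln(437.4/1.091) = 2.0516 / 5.9938 = 0.3423
c = S₁ / A₁^z = 50 / 1.091^0.3423 = 50 / 1.03 = 48.53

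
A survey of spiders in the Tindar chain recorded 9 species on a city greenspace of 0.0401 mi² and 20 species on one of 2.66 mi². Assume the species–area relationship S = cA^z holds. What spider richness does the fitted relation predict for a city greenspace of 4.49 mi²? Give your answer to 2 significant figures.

z = ln(20/9) / ln(2.66/0.0401) = 0.7985 / 4.1947 = 0.1904
c = 9 / 0.0401^0.1904 = 9 / 0.5421 = 16.6
S₃ = 16.6 × 4.49^0.1904 = 16.6 × 1.331 ≈ 22.1

22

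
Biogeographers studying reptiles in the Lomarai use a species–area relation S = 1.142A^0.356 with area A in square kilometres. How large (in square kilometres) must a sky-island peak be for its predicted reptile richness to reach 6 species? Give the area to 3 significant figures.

6 = 1.142 × A^0.356  ⇒  A^0.356 = 6/1.142 = 5.254
ln A = ln(5.254) / 0.356 = 1.6590 / 0.356 = 4.6601
A = e^4.6601 ≈ 105.6 square kilometres

106 square kilometres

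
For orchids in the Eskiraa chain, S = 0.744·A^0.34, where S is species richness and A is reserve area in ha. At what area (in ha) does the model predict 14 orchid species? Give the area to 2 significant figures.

5600 ha

14 = 0.744 × A^0.34  ⇒  A^0.34 = 14/0.744 = 18.82
ln A = ln(18.82) / 0.34 = 2.9348 / 0.34 = 8.6317
A = e^8.6317 ≈ 5606 ha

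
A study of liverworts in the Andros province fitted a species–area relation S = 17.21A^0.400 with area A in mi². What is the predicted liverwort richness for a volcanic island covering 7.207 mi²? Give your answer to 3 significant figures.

37.9

S = 17.21 × 7.207^0.4
ln S = ln 17.21 + 0.4 × ln 7.207 = 2.8455 + 0.4 × 1.9751 = 3.6355
S = e^3.6355 ≈ 37.92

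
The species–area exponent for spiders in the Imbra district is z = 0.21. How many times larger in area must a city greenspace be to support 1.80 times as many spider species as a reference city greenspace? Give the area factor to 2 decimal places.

(A₂/A₁)^0.21 = 1.8, so A₂/A₁ = 1.8^(1/0.21) = 1.8^4.762
ln(A₂/A₁) = ln 1.8 / 0.21 = 0.5878 / 0.21 = 2.7990
A₂/A₁ = e^2.7990 ≈ 16.43

16.43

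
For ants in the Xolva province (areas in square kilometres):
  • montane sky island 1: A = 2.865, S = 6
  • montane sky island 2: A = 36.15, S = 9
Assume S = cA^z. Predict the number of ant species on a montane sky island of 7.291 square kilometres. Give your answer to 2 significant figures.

z = ln(9/6) / ln(36.15/2.865) = 0.4055 / 2.5351 = 0.1599
c = 6 / 2.865^0.1599 = 6 / 1.183 = 5.07
S₃ = 5.07 × 7.291^0.1599 = 5.07 × 1.374 ≈ 6.967

7.0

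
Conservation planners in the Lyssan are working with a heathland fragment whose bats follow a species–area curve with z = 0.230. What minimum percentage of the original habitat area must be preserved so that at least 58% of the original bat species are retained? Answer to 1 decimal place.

9.4%

Need (A_new/A_old)^0.23 = 0.58, so A_new/A_old = 0.58^(1/0.23) = 0.58^4.348
ln(A_new/A_old) = ln 0.58 / 0.23 = -0.5447 / 0.23 = -2.3684
A_new/A_old = e^-2.3684 ≈ 0.09363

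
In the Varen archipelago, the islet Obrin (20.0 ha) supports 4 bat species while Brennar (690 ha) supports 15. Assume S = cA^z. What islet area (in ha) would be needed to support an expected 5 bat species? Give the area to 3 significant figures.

z = ln(15/4) / ln(690/20) = 1.3218 / 3.5410 = 0.3733
c = 4 / 20^0.3733 = 4 / 3.059 = 1.307
A = (5/1.307)^(1/0.3733) ⇒ ln A = ln(3.824)/0.3733 = 3.5935
A = e^3.5935 ≈ 36.36 ha

36.4 ha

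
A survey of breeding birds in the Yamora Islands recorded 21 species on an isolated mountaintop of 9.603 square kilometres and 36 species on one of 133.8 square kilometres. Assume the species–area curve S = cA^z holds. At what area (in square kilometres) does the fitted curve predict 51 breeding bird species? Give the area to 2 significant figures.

730 square kilometres

z = ln(36/21) / ln(133.8/9.603) = 0.5390 / 2.6343 = 0.2046
c = 21 / 9.603^0.2046 = 21 / 1.589 = 13.22
A = (51/13.22)^(1/0.2046) ⇒ ln A = ln(3.858)/0.2046 = 6.5986
A = e^6.5986 ≈ 734.1 square kilometres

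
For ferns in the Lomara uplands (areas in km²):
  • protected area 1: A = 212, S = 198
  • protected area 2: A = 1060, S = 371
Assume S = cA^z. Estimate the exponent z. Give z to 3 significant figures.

0.390

Taking logs: ln S = ln c + z ln A, so z = (ln S₂ − ln S₁)/(ln A₂ − ln A₁).
z = ln(371/198) / ln(1060/212) = ln(1.874) / ln(5) = 0.6279 / 1.6094 = 0.3902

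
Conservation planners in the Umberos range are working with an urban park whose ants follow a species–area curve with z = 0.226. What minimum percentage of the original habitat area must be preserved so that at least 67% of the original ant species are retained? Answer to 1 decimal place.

17.0%

Need (A_new/A_old)^0.226 = 0.67, so A_new/A_old = 0.67^(1/0.226) = 0.67^4.425
ln(A_new/A_old) = ln 0.67 / 0.226 = -0.4005 / 0.226 = -1.7720
A_new/A_old = e^-1.7720 ≈ 0.17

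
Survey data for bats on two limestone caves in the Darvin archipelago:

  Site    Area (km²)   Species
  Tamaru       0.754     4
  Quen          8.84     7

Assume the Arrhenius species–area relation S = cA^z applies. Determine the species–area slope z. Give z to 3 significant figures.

Taking logs: ln S = ln c + z ln A, so z = (ln S₂ − ln S₁)/(ln A₂ − ln A₁).
z = ln(7/4) / ln(8.84/0.754) = ln(1.75) / ln(11.72) = 0.5596 / 2.4616 = 0.2273

0.227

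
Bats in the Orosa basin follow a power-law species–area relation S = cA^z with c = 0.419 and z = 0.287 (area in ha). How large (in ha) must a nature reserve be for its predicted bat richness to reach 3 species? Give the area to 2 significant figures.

950 ha

3 = 0.419 × A^0.287  ⇒  A^0.287 = 3/0.419 = 7.16
ln A = ln(7.16) / 0.287 = 1.9685 / 0.287 = 6.8589
A = e^6.8589 ≈ 952.3 ha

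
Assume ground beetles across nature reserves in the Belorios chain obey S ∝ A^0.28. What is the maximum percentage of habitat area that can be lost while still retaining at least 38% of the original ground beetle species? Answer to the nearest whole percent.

97%

Need (A_new/A_old)^0.28 = 0.38, so A_new/A_old = 0.38^(1/0.28) = 0.38^3.571
ln(A_new/A_old) = ln 0.38 / 0.28 = -0.9676 / 0.28 = -3.4557
A_new/A_old = e^-3.4557 ≈ 0.03157
Fraction that can be lost = 1 − 0.03157 = 0.9684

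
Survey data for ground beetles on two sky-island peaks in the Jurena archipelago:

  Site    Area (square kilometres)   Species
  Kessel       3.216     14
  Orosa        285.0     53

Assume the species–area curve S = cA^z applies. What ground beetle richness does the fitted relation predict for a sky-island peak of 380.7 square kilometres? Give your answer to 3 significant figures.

57.8

z = ln(53/14) / ln(285/3.216) = 1.3312 / 4.4844 = 0.2969
c = 14 / 3.216^0.2969 = 14 / 1.415 = 9.897
S₃ = 9.897 × 380.7^0.2969 = 9.897 × 5.835 ≈ 57.76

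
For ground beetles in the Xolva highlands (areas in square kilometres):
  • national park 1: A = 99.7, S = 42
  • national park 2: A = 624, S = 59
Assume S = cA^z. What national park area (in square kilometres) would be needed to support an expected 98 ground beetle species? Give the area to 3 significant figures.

9650 square kilometres

z = ln(59/42) / ln(624/99.7) = 0.3399 / 1.8340 = 0.1853
c = 42 / 99.7^0.1853 = 42 / 2.346 = 17.9
A = (98/17.9)^(1/0.1853) ⇒ ln A = ln(5.475)/0.1853 = 9.1743
A = e^9.1743 ≈ 9646 square kilometres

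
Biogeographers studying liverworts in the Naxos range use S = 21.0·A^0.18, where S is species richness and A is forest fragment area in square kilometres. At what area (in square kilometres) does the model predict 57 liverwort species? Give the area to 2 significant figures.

57 = 21 × A^0.18  ⇒  A^0.18 = 57/21 = 2.714
ln A = ln(2.714) / 0.18 = 0.9985 / 0.18 = 5.5474
A = e^5.5474 ≈ 256.6 square kilometres

260 square kilometres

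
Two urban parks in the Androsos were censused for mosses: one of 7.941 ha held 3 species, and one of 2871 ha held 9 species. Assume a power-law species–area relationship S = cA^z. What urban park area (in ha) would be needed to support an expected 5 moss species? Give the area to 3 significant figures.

z = ln(9/3) / ln(2871/7.941) = 1.0986 / 5.8904 = 0.1865
c = 3 / 7.941^0.1865 = 3 / 1.472 = 2.038
A = (5/2.038)^(1/0.1865) ⇒ ln A = ln(2.453)/0.1865 = 4.8109
A = e^4.8109 ≈ 122.8 ha

123 ha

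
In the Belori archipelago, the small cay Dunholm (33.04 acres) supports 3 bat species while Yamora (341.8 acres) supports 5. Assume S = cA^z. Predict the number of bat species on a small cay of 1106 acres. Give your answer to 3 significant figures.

z = ln(5/3) / ln(341.8/33.04) = 0.5108 / 2.3365 = 0.2186
c = 3 / 33.04^0.2186 = 3 / 2.148 = 1.396
S₃ = 1.396 × 1106^0.2186 = 1.396 × 4.629 ≈ 6.463

6.46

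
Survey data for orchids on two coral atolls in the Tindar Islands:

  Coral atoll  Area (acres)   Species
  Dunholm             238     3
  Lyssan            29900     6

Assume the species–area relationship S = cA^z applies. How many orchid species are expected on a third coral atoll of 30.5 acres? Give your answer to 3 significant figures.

z = ln(6/3) / ln(29900/238) = 0.6931 / 4.8333 = 0.1434
c = 3 / 238^0.1434 = 3 / 2.192 = 1.369
S₃ = 1.369 × 30.5^0.1434 = 1.369 × 1.633 ≈ 2.234

2.23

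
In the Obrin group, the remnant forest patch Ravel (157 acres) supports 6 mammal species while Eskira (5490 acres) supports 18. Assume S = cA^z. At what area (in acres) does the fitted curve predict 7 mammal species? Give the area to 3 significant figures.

z = ln(18/6) / ln(5490/157) = 1.0986 / 3.5544 = 0.3091
c = 6 / 157^0.3091 = 6 / 4.772 = 1.257
A = (7/1.257)^(1/0.3091) ⇒ ln A = ln(5.567)/0.3091 = 5.5550
A = e^5.5550 ≈ 258.5 acres

259 acres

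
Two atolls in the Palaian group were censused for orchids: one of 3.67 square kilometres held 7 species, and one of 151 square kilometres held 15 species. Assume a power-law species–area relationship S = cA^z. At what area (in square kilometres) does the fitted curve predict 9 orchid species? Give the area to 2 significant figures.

z = ln(15/7) / ln(151/3.67) = 0.7621 / 3.7171 = 0.2050
c = 7 / 3.67^0.2050 = 7 / 1.306 = 5.362
A = (9/5.362)^(1/0.2050) ⇒ ln A = ln(1.679)/0.2050 = 2.5259
A = e^2.5259 ≈ 12.5 square kilometres

13 square kilometres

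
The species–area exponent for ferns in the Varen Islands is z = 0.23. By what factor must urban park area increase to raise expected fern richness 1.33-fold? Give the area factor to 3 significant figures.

3.46

(A₂/A₁)^0.23 = 1.33, so A₂/A₁ = 1.33^(1/0.23) = 1.33^4.348
ln(A₂/A₁) = ln 1.33 / 0.23 = 0.2852 / 0.23 = 1.2399
A₂/A₁ = e^1.2399 ≈ 3.455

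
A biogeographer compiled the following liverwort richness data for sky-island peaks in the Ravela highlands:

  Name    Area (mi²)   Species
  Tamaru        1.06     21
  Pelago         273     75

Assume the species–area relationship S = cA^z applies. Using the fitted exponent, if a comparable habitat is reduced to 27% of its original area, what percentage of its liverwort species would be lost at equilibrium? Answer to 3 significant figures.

25.9%

z = ln(75/21) / ln(273/1.06) = 1.2730 / 5.5512 = 0.2293
S_new/S_old = (A_new/A_old)^z = 0.27^0.2293 = exp(0.2293 × -1.3093) = 0.7406
Fraction lost = 1 − 0.7406 = 0.2594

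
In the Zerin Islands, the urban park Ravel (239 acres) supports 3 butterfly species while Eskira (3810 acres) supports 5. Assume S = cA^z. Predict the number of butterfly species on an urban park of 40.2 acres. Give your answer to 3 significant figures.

2.16

z = ln(5/3) / ln(3810/239) = 0.5108 / 2.7689 = 0.1845
c = 3 / 239^0.1845 = 3 / 2.747 = 1.092
S₃ = 1.092 × 40.2^0.1845 = 1.092 × 1.977 ≈ 2.159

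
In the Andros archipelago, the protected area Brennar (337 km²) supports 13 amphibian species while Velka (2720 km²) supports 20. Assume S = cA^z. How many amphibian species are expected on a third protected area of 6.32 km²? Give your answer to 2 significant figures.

5.7

z = ln(20/13) / ln(2720/337) = 0.4308 / 2.0883 = 0.2063
c = 13 / 337^0.2063 = 13 / 3.322 = 3.913
S₃ = 3.913 × 6.32^0.2063 = 3.913 × 1.463 ≈ 5.724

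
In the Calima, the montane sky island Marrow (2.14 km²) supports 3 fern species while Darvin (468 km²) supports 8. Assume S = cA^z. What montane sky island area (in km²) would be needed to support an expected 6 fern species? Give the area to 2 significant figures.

96 km²

z = ln(8/3) / ln(468/2.14) = 0.9808 / 5.3877 = 0.1821
c = 3 / 2.14^0.1821 = 3 / 1.149 = 2.612
A = (6/2.612)^(1/0.1821) ⇒ ln A = ln(2.297)/0.1821 = 4.5682
A = e^4.5682 ≈ 96.37 km²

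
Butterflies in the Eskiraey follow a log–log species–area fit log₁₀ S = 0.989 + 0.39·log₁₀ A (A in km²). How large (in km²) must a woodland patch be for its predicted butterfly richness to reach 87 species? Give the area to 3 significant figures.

274 km²

87 = 9.75 × A^0.39  ⇒  A^0.39 = 87/9.75 = 8.923
ln A = ln(8.923) / 0.39 = 2.1887 / 0.39 = 5.6119
A = e^5.6119 ≈ 273.7 km²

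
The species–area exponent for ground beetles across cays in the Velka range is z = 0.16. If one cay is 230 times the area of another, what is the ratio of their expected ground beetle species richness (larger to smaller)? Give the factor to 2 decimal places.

2.39

S₂/S₁ = (A₂/A₁)^z = 230^0.16
ln(S₂/S₁) = 0.16 × ln 230 = 0.16 × 5.4381 = 0.8701
S₂/S₁ = e^0.8701 ≈ 2.387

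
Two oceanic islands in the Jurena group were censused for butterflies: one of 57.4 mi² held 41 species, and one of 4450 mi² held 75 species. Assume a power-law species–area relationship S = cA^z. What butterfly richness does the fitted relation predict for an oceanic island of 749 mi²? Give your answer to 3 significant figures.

z = ln(75/41) / ln(4450/57.4) = 0.6039 / 4.3506 = 0.1388
c = 41 / 57.4^0.1388 = 41 / 1.755 = 23.37
S₃ = 23.37 × 749^0.1388 = 23.37 × 2.506 ≈ 58.56

58.6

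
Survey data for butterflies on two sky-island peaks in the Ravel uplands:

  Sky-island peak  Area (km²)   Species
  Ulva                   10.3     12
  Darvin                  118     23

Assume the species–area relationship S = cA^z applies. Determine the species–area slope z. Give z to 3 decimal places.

Taking logs: ln S = ln c + z ln A, so z = (ln S₂ − ln S₁)/(ln A₂ − ln A₁).
z = ln(23/12) / ln(118/10.3) = ln(1.917) / ln(11.46) = 0.6506 / 2.4385 = 0.2668

0.267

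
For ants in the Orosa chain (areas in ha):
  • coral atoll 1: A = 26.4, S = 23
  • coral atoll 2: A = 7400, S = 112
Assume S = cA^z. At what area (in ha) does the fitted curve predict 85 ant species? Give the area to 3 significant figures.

2770 ha

z = ln(112/23) / ln(7400/26.4) = 1.5830 / 5.6359 = 0.2809
c = 23 / 26.4^0.2809 = 23 / 2.508 = 9.171
A = (85/9.171)^(1/0.2809) ⇒ ln A = ln(9.268)/0.2809 = 7.9272
A = e^7.9272 ≈ 2772 ha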